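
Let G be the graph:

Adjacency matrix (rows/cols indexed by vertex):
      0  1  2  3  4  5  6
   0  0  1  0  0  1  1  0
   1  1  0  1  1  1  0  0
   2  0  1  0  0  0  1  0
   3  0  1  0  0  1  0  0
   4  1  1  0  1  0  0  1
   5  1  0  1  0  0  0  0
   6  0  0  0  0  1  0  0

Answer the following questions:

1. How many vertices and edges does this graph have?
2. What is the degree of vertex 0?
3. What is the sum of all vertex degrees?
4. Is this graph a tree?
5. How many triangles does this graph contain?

Count: 7 vertices, 9 edges.
Vertex 0 has neighbors [1, 4, 5], degree = 3.
Handshaking lemma: 2 * 9 = 18.
A tree on 7 vertices has 6 edges. This graph has 9 edges (3 extra). Not a tree.
Number of triangles = 2.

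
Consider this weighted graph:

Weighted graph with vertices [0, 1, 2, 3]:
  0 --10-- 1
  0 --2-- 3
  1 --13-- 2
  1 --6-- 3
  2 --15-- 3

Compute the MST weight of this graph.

Applying Kruskal's algorithm (sort edges by weight, add if no cycle):
  Add (0,3) w=2
  Add (1,3) w=6
  Skip (0,1) w=10 (creates cycle)
  Add (1,2) w=13
  Skip (2,3) w=15 (creates cycle)
MST weight = 21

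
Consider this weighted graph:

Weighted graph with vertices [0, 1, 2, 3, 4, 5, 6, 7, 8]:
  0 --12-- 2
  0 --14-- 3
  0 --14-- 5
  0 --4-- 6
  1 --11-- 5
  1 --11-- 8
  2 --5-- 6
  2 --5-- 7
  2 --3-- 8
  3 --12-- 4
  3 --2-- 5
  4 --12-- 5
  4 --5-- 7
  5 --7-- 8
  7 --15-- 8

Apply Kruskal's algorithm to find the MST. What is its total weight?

Applying Kruskal's algorithm (sort edges by weight, add if no cycle):
  Add (3,5) w=2
  Add (2,8) w=3
  Add (0,6) w=4
  Add (2,6) w=5
  Add (2,7) w=5
  Add (4,7) w=5
  Add (5,8) w=7
  Add (1,8) w=11
  Skip (1,5) w=11 (creates cycle)
  Skip (0,2) w=12 (creates cycle)
  Skip (3,4) w=12 (creates cycle)
  Skip (4,5) w=12 (creates cycle)
  Skip (0,3) w=14 (creates cycle)
  Skip (0,5) w=14 (creates cycle)
  Skip (7,8) w=15 (creates cycle)
MST weight = 42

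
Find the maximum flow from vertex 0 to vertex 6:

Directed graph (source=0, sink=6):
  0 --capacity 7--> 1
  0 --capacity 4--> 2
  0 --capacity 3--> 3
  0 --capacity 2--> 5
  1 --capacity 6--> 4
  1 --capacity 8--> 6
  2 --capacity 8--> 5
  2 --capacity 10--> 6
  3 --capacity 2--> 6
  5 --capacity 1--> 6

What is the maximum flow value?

Computing max flow:
  Flow on (0->1): 7/7
  Flow on (0->2): 4/4
  Flow on (0->3): 2/3
  Flow on (0->5): 1/2
  Flow on (1->6): 7/8
  Flow on (2->6): 4/10
  Flow on (3->6): 2/2
  Flow on (5->6): 1/1
Maximum flow = 14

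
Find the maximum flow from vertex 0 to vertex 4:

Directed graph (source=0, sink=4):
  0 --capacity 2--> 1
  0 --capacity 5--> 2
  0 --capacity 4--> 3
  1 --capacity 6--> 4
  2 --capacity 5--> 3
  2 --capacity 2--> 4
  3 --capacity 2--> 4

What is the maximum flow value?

Computing max flow:
  Flow on (0->1): 2/2
  Flow on (0->2): 2/5
  Flow on (0->3): 2/4
  Flow on (1->4): 2/6
  Flow on (2->4): 2/2
  Flow on (3->4): 2/2
Maximum flow = 6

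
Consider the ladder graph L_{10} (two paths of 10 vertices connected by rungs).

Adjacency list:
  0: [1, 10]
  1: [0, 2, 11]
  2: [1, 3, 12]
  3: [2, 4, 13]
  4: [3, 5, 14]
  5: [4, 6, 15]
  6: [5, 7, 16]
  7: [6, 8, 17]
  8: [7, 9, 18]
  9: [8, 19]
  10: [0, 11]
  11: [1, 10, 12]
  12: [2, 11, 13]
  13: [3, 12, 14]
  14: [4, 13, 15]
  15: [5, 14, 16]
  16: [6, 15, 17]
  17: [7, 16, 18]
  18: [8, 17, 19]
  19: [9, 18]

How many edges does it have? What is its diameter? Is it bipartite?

Ladder graph L_{10}: 10 rungs + 2 * (10-1) path edges = 10 + 18 = 28 edges.
Diameter = 10.
Ladder graphs are bipartite (alternating coloring along each path).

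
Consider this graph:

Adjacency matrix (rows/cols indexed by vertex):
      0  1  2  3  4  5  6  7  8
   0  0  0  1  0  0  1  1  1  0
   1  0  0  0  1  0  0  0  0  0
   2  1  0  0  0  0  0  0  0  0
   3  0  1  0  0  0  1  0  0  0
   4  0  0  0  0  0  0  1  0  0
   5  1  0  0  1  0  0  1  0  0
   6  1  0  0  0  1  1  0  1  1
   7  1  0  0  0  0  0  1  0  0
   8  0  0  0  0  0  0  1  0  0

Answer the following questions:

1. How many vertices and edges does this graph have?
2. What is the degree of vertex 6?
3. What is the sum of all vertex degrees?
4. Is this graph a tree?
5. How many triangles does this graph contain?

Count: 9 vertices, 10 edges.
Vertex 6 has neighbors [0, 4, 5, 7, 8], degree = 5.
Handshaking lemma: 2 * 10 = 20.
A tree on 9 vertices has 8 edges. This graph has 10 edges (2 extra). Not a tree.
Number of triangles = 2.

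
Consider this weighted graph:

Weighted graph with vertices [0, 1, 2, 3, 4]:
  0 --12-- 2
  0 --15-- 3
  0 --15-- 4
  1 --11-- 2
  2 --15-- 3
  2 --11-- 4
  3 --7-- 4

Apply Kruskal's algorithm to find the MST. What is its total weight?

Applying Kruskal's algorithm (sort edges by weight, add if no cycle):
  Add (3,4) w=7
  Add (1,2) w=11
  Add (2,4) w=11
  Add (0,2) w=12
  Skip (0,3) w=15 (creates cycle)
  Skip (0,4) w=15 (creates cycle)
  Skip (2,3) w=15 (creates cycle)
MST weight = 41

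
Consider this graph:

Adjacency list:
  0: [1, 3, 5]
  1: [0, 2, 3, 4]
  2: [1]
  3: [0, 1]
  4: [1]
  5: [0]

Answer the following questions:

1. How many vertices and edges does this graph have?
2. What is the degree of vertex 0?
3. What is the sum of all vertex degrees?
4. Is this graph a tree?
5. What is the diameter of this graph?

Count: 6 vertices, 6 edges.
Vertex 0 has neighbors [1, 3, 5], degree = 3.
Handshaking lemma: 2 * 6 = 12.
A tree on 6 vertices has 5 edges. This graph has 6 edges (1 extra). Not a tree.
Diameter (longest shortest path) = 3.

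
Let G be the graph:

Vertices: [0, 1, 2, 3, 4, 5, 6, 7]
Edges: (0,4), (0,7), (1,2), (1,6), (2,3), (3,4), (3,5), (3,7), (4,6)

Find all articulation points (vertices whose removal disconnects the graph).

An articulation point is a vertex whose removal disconnects the graph.
Articulation points: [3]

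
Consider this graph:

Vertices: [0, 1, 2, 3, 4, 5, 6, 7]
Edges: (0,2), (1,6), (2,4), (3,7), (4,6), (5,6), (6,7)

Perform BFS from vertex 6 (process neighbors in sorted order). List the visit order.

BFS from vertex 6 (neighbors processed in ascending order):
Visit order: 6, 1, 4, 5, 7, 2, 3, 0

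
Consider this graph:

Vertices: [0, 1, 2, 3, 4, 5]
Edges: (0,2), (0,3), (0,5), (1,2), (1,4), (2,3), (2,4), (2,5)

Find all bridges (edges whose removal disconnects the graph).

No bridges found. The graph is 2-edge-connected (no single edge removal disconnects it).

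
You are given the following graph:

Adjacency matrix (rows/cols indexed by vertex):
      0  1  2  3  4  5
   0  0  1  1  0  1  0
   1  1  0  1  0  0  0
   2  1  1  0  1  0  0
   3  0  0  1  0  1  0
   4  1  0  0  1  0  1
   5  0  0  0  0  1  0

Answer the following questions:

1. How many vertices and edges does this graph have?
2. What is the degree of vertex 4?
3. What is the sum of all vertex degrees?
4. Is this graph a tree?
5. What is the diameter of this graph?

Count: 6 vertices, 7 edges.
Vertex 4 has neighbors [0, 3, 5], degree = 3.
Handshaking lemma: 2 * 7 = 14.
A tree on 6 vertices has 5 edges. This graph has 7 edges (2 extra). Not a tree.
Diameter (longest shortest path) = 3.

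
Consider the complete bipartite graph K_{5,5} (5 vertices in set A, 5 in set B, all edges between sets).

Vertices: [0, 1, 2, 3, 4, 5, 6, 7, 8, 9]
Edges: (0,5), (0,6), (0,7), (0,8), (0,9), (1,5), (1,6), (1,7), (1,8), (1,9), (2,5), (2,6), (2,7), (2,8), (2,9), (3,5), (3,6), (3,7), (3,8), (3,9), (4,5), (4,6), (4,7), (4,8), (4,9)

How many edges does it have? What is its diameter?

K_{5,5} has 5 * 5 = 25 edges.
Any vertex reaches any opposite-side vertex in 1 step; same-side vertices reach in 2 steps via any opposite-side vertex.
Diameter = 2.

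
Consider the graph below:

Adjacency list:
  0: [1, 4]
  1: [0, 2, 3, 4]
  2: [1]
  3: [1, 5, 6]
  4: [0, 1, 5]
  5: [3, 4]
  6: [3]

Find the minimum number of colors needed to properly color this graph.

The graph has a maximum clique of size 3 (lower bound on chromatic number).
A valid 3-coloring: {0: 2, 1: 0, 2: 1, 3: 1, 4: 1, 5: 0, 6: 0}.
Chromatic number = 3.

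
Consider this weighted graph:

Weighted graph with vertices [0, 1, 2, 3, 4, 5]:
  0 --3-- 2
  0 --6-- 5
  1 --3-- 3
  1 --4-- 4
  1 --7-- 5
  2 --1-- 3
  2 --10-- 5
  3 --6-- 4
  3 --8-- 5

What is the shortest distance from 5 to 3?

Using Dijkstra's algorithm from vertex 5:
Shortest path: 5 -> 3
Total weight: 8 = 8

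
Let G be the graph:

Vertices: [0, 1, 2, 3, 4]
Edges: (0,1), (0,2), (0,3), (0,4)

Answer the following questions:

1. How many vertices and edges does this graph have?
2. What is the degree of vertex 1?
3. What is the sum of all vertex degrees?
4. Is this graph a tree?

Count: 5 vertices, 4 edges.
Vertex 1 has neighbors [0], degree = 1.
Handshaking lemma: 2 * 4 = 8.
A graph is a tree iff it is connected and has exactly n-1 edges. This graph is connected (all 5 vertices in one component) and has 5-1 = 4 edges. It is a tree.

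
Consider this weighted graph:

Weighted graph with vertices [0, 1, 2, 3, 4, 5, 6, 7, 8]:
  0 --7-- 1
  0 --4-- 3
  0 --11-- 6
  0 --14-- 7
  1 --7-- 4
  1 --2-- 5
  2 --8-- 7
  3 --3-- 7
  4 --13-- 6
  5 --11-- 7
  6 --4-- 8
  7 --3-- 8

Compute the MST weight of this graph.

Applying Kruskal's algorithm (sort edges by weight, add if no cycle):
  Add (1,5) w=2
  Add (3,7) w=3
  Add (7,8) w=3
  Add (0,3) w=4
  Add (6,8) w=4
  Add (0,1) w=7
  Add (1,4) w=7
  Add (2,7) w=8
  Skip (0,6) w=11 (creates cycle)
  Skip (5,7) w=11 (creates cycle)
  Skip (4,6) w=13 (creates cycle)
  Skip (0,7) w=14 (creates cycle)
MST weight = 38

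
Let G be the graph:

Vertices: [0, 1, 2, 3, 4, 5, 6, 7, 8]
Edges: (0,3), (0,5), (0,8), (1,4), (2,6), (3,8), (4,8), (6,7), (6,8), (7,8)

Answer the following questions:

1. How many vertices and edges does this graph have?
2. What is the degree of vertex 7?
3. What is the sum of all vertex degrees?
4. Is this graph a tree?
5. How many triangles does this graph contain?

Count: 9 vertices, 10 edges.
Vertex 7 has neighbors [6, 8], degree = 2.
Handshaking lemma: 2 * 10 = 20.
A tree on 9 vertices has 8 edges. This graph has 10 edges (2 extra). Not a tree.
Number of triangles = 2.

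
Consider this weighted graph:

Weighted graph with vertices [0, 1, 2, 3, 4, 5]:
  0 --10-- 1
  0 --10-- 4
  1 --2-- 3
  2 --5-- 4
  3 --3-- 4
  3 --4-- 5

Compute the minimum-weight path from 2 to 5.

Using Dijkstra's algorithm from vertex 2:
Shortest path: 2 -> 4 -> 3 -> 5
Total weight: 5 + 3 + 4 = 12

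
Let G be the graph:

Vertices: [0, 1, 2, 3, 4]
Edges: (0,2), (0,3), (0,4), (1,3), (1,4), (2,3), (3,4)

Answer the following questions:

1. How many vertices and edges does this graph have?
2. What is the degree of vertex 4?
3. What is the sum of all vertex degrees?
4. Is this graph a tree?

Count: 5 vertices, 7 edges.
Vertex 4 has neighbors [0, 1, 3], degree = 3.
Handshaking lemma: 2 * 7 = 14.
A tree on 5 vertices has 4 edges. This graph has 7 edges (3 extra). Not a tree.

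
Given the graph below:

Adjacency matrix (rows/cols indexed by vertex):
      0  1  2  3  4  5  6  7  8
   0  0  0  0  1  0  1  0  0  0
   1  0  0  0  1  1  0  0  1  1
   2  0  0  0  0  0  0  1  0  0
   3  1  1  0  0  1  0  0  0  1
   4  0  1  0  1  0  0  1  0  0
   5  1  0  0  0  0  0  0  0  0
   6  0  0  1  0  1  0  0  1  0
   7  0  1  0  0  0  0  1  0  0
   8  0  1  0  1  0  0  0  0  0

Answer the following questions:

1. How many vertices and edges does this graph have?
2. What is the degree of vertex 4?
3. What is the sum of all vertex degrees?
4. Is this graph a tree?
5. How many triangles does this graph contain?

Count: 9 vertices, 11 edges.
Vertex 4 has neighbors [1, 3, 6], degree = 3.
Handshaking lemma: 2 * 11 = 22.
A tree on 9 vertices has 8 edges. This graph has 11 edges (3 extra). Not a tree.
Number of triangles = 2.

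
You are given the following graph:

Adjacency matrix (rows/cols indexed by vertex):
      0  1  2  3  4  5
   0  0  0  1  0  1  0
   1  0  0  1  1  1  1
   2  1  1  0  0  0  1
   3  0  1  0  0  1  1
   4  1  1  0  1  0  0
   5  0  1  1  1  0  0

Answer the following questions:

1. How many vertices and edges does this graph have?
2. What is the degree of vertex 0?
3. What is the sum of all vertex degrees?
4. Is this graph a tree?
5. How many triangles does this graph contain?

Count: 6 vertices, 9 edges.
Vertex 0 has neighbors [2, 4], degree = 2.
Handshaking lemma: 2 * 9 = 18.
A tree on 6 vertices has 5 edges. This graph has 9 edges (4 extra). Not a tree.
Number of triangles = 3.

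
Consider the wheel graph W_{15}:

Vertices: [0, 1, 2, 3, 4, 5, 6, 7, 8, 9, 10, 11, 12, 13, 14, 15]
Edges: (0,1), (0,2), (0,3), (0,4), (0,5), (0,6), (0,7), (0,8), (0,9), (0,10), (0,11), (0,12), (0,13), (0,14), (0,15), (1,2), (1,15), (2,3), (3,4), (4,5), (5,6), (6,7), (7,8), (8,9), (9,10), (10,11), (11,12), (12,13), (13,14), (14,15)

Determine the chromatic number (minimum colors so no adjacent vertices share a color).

W_{15} = C_{15} plus a hub adjacent to every cycle vertex.
The outer cycle needs 3 colors (odd cycle); the hub is adjacent to all of them so needs a fresh color.
Chromatic number = 3 + 1 = 4.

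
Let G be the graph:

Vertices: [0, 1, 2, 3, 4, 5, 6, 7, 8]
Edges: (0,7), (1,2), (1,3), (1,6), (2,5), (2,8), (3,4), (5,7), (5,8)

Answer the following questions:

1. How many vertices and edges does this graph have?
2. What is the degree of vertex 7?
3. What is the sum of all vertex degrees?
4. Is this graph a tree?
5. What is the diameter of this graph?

Count: 9 vertices, 9 edges.
Vertex 7 has neighbors [0, 5], degree = 2.
Handshaking lemma: 2 * 9 = 18.
A tree on 9 vertices has 8 edges. This graph has 9 edges (1 extra). Not a tree.
Diameter (longest shortest path) = 6.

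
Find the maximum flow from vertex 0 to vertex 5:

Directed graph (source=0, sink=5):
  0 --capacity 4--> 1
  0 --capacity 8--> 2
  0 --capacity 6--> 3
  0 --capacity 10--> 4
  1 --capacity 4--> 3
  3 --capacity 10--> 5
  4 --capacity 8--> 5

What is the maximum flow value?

Computing max flow:
  Flow on (0->1): 4/4
  Flow on (0->3): 6/6
  Flow on (0->4): 8/10
  Flow on (1->3): 4/4
  Flow on (3->5): 10/10
  Flow on (4->5): 8/8
Maximum flow = 18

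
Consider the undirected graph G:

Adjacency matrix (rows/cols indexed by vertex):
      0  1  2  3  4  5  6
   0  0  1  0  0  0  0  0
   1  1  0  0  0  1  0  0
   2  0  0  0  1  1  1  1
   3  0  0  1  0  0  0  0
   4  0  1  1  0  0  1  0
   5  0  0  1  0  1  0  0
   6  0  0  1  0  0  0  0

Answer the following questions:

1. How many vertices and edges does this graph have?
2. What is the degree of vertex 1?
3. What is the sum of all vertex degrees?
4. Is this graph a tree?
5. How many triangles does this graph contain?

Count: 7 vertices, 7 edges.
Vertex 1 has neighbors [0, 4], degree = 2.
Handshaking lemma: 2 * 7 = 14.
A tree on 7 vertices has 6 edges. This graph has 7 edges (1 extra). Not a tree.
Number of triangles = 1.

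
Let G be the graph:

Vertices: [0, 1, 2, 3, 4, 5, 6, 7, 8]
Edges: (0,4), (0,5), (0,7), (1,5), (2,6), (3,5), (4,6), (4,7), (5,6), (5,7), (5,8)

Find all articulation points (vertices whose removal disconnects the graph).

An articulation point is a vertex whose removal disconnects the graph.
Articulation points: [5, 6]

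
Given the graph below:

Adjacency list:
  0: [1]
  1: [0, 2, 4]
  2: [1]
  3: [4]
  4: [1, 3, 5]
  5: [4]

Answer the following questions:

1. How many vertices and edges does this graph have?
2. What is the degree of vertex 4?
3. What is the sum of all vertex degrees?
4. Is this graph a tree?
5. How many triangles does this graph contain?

Count: 6 vertices, 5 edges.
Vertex 4 has neighbors [1, 3, 5], degree = 3.
Handshaking lemma: 2 * 5 = 10.
A graph is a tree iff it is connected and has exactly n-1 edges. This graph is connected (all 6 vertices in one component) and has 6-1 = 5 edges. It is a tree.
Number of triangles = 0.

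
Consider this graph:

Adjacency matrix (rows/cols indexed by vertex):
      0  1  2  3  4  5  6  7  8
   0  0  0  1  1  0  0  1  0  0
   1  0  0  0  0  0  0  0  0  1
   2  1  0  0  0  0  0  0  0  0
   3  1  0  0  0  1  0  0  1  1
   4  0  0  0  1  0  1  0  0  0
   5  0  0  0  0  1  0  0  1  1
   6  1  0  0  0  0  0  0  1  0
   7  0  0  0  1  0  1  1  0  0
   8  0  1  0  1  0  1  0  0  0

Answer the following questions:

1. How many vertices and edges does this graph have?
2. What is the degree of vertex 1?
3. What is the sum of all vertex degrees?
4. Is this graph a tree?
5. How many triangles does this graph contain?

Count: 9 vertices, 11 edges.
Vertex 1 has neighbors [8], degree = 1.
Handshaking lemma: 2 * 11 = 22.
A tree on 9 vertices has 8 edges. This graph has 11 edges (3 extra). Not a tree.
Number of triangles = 0.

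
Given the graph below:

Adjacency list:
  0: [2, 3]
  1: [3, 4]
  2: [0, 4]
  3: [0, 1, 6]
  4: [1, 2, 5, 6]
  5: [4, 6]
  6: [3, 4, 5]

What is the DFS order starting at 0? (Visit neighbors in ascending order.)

DFS from vertex 0 (neighbors processed in ascending order):
Visit order: 0, 2, 4, 1, 3, 6, 5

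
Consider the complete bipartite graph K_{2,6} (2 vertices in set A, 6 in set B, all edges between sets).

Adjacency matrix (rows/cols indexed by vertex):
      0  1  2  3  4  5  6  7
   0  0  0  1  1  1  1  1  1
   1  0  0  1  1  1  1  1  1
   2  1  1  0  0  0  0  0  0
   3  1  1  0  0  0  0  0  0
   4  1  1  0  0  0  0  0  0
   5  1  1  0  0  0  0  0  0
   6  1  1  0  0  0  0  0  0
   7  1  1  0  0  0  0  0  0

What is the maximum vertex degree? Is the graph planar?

Set-A vertices have degree 6; set-B vertices have degree 2. Maximum degree = max(2,6) = 6.
min(2,6) <= 2, so K_{2,6} avoids a K_{3,3} subdivision and is planar.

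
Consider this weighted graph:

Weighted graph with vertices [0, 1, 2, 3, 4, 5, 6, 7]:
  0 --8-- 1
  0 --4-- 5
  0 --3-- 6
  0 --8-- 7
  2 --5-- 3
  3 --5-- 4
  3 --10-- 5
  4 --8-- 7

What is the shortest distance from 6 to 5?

Using Dijkstra's algorithm from vertex 6:
Shortest path: 6 -> 0 -> 5
Total weight: 3 + 4 = 7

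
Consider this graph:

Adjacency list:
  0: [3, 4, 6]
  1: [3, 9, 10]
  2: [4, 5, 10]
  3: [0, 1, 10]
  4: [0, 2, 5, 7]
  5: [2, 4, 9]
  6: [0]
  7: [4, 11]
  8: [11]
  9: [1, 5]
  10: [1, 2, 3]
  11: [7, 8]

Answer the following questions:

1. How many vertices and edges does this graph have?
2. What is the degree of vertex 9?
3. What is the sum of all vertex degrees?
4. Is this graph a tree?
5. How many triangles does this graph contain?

Count: 12 vertices, 15 edges.
Vertex 9 has neighbors [1, 5], degree = 2.
Handshaking lemma: 2 * 15 = 30.
A tree on 12 vertices has 11 edges. This graph has 15 edges (4 extra). Not a tree.
Number of triangles = 2.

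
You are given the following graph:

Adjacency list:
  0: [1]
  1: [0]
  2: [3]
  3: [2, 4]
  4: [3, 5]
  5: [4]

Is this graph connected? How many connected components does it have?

Checking connectivity: the graph has 2 connected component(s).
Components: [[0, 1], [2, 3, 4, 5]]. The graph is NOT connected.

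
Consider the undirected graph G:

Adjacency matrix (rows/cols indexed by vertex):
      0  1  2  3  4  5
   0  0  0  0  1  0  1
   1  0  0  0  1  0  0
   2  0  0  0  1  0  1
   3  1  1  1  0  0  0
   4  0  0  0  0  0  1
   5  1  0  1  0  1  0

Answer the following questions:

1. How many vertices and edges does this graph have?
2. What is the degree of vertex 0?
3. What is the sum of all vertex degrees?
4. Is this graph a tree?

Count: 6 vertices, 6 edges.
Vertex 0 has neighbors [3, 5], degree = 2.
Handshaking lemma: 2 * 6 = 12.
A tree on 6 vertices has 5 edges. This graph has 6 edges (1 extra). Not a tree.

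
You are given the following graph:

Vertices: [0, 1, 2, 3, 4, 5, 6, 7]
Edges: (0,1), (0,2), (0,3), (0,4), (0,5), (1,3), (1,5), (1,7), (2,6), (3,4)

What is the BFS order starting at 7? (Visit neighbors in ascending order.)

BFS from vertex 7 (neighbors processed in ascending order):
Visit order: 7, 1, 0, 3, 5, 2, 4, 6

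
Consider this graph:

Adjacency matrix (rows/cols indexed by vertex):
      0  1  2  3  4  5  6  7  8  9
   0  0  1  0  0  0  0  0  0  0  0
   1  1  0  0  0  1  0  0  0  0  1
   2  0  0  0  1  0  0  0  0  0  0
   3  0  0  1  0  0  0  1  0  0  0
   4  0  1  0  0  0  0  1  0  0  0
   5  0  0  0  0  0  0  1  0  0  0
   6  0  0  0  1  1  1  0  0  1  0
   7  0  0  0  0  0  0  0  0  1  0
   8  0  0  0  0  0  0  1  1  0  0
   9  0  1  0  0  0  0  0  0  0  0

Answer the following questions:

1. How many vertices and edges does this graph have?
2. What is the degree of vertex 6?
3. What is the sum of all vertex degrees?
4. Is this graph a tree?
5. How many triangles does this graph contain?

Count: 10 vertices, 9 edges.
Vertex 6 has neighbors [3, 4, 5, 8], degree = 4.
Handshaking lemma: 2 * 9 = 18.
A graph is a tree iff it is connected and has exactly n-1 edges. This graph is connected (all 10 vertices in one component) and has 10-1 = 9 edges. It is a tree.
Number of triangles = 0.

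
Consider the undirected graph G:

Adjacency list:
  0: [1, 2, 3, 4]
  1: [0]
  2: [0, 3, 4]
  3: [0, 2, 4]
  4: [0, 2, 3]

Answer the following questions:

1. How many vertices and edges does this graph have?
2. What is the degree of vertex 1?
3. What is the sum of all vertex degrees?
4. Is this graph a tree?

Count: 5 vertices, 7 edges.
Vertex 1 has neighbors [0], degree = 1.
Handshaking lemma: 2 * 7 = 14.
A tree on 5 vertices has 4 edges. This graph has 7 edges (3 extra). Not a tree.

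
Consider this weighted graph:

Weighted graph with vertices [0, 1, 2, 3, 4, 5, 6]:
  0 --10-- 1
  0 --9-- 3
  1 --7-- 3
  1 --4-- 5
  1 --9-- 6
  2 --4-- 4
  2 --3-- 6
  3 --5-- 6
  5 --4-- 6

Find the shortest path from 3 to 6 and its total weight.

Using Dijkstra's algorithm from vertex 3:
Shortest path: 3 -> 6
Total weight: 5 = 5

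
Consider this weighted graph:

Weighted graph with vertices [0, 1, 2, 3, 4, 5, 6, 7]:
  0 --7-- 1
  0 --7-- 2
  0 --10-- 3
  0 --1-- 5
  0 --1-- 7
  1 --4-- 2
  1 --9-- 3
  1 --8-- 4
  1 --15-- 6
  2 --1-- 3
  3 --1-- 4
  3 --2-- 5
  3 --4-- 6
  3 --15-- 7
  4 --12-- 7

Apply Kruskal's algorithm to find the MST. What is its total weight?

Applying Kruskal's algorithm (sort edges by weight, add if no cycle):
  Add (0,5) w=1
  Add (0,7) w=1
  Add (2,3) w=1
  Add (3,4) w=1
  Add (3,5) w=2
  Add (1,2) w=4
  Add (3,6) w=4
  Skip (0,2) w=7 (creates cycle)
  Skip (0,1) w=7 (creates cycle)
  Skip (1,4) w=8 (creates cycle)
  Skip (1,3) w=9 (creates cycle)
  Skip (0,3) w=10 (creates cycle)
  Skip (4,7) w=12 (creates cycle)
  Skip (1,6) w=15 (creates cycle)
  Skip (3,7) w=15 (creates cycle)
MST weight = 14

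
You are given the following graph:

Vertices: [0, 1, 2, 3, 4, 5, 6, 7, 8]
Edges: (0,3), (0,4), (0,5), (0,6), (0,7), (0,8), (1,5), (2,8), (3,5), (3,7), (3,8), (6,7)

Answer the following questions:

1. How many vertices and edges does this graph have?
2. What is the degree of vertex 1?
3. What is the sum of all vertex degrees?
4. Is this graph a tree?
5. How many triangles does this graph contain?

Count: 9 vertices, 12 edges.
Vertex 1 has neighbors [5], degree = 1.
Handshaking lemma: 2 * 12 = 24.
A tree on 9 vertices has 8 edges. This graph has 12 edges (4 extra). Not a tree.
Number of triangles = 4.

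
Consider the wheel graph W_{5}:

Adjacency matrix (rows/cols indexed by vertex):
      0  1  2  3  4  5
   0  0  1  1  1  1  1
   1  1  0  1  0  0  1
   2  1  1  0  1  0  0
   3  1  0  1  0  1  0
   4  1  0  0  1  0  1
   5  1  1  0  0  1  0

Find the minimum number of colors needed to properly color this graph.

W_{5} = C_{5} plus a hub adjacent to every cycle vertex.
The outer cycle needs 3 colors (odd cycle); the hub is adjacent to all of them so needs a fresh color.
Chromatic number = 3 + 1 = 4.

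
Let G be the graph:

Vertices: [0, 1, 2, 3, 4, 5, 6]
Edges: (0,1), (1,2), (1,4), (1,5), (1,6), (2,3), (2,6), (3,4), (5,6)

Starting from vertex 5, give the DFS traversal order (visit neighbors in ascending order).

DFS from vertex 5 (neighbors processed in ascending order):
Visit order: 5, 1, 0, 2, 3, 4, 6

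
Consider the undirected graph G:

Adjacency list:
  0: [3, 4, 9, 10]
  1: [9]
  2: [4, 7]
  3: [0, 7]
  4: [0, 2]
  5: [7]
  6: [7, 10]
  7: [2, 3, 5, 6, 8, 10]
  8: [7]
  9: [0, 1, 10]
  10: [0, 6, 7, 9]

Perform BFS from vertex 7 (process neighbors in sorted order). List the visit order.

BFS from vertex 7 (neighbors processed in ascending order):
Visit order: 7, 2, 3, 5, 6, 8, 10, 4, 0, 9, 1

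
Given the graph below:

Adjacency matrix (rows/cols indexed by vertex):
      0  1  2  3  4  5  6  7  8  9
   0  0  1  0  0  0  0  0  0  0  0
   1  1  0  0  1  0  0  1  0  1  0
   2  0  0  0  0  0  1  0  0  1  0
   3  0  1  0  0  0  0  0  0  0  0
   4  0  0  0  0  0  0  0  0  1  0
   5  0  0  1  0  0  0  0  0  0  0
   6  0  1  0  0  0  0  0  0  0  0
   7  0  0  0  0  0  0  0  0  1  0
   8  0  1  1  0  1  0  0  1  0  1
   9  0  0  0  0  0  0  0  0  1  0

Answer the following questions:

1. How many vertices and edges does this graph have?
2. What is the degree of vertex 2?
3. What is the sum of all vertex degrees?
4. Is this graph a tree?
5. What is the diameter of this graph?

Count: 10 vertices, 9 edges.
Vertex 2 has neighbors [5, 8], degree = 2.
Handshaking lemma: 2 * 9 = 18.
A graph is a tree iff it is connected and has exactly n-1 edges. This graph is connected (all 10 vertices in one component) and has 10-1 = 9 edges. It is a tree.
Diameter (longest shortest path) = 4.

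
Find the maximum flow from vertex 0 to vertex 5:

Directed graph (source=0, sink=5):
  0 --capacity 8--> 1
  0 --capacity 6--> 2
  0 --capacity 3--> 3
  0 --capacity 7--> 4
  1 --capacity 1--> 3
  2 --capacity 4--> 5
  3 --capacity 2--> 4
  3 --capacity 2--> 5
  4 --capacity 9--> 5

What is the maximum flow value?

Computing max flow:
  Flow on (0->1): 1/8
  Flow on (0->2): 4/6
  Flow on (0->3): 3/3
  Flow on (0->4): 7/7
  Flow on (1->3): 1/1
  Flow on (2->5): 4/4
  Flow on (3->4): 2/2
  Flow on (3->5): 2/2
  Flow on (4->5): 9/9
Maximum flow = 15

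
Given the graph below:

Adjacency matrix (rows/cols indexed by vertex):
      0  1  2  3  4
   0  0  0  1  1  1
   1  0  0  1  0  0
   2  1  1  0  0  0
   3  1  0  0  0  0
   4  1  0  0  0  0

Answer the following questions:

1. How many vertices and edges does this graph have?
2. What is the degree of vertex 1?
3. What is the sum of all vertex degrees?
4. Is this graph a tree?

Count: 5 vertices, 4 edges.
Vertex 1 has neighbors [2], degree = 1.
Handshaking lemma: 2 * 4 = 8.
A graph is a tree iff it is connected and has exactly n-1 edges. This graph is connected (all 5 vertices in one component) and has 5-1 = 4 edges. It is a tree.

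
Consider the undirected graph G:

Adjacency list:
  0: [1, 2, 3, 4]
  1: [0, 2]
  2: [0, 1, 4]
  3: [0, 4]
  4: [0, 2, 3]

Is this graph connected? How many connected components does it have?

Checking connectivity: the graph has 1 connected component(s).
All vertices are reachable from each other. The graph IS connected.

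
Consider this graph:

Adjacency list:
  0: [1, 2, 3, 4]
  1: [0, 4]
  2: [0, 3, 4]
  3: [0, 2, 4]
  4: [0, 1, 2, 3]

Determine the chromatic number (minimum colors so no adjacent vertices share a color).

The graph has a maximum clique of size 4 (lower bound on chromatic number).
A valid 4-coloring: {0: 0, 1: 2, 2: 2, 3: 3, 4: 1}.
Chromatic number = 4.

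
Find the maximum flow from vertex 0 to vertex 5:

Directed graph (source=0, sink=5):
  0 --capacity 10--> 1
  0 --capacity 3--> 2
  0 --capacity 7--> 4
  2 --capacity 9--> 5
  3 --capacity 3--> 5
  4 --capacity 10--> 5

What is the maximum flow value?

Computing max flow:
  Flow on (0->2): 3/3
  Flow on (0->4): 7/7
  Flow on (2->5): 3/9
  Flow on (4->5): 7/10
Maximum flow = 10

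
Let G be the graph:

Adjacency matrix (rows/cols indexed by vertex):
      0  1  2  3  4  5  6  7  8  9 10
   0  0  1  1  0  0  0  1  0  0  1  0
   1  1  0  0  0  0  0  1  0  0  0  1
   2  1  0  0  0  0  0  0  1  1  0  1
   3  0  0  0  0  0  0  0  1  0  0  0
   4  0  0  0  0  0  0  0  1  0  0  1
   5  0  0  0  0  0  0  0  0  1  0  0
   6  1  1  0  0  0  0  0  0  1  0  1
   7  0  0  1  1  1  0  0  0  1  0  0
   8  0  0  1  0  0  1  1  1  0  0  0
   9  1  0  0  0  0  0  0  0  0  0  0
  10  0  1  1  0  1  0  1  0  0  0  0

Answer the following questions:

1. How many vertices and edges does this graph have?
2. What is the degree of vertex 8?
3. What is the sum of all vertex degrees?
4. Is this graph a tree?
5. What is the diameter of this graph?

Count: 11 vertices, 16 edges.
Vertex 8 has neighbors [2, 5, 6, 7], degree = 4.
Handshaking lemma: 2 * 16 = 32.
A tree on 11 vertices has 10 edges. This graph has 16 edges (6 extra). Not a tree.
Diameter (longest shortest path) = 4.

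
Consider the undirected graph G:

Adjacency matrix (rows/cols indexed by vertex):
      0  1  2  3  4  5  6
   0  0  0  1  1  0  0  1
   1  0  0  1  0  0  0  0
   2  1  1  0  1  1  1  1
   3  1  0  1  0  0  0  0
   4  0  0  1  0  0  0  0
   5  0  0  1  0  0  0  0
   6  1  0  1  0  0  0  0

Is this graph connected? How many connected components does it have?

Checking connectivity: the graph has 1 connected component(s).
All vertices are reachable from each other. The graph IS connected.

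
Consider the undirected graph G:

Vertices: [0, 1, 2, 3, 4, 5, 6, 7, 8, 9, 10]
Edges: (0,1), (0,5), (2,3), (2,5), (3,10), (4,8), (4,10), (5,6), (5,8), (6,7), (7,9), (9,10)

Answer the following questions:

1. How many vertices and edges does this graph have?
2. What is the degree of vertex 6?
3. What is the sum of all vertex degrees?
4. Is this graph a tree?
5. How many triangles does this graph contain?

Count: 11 vertices, 12 edges.
Vertex 6 has neighbors [5, 7], degree = 2.
Handshaking lemma: 2 * 12 = 24.
A tree on 11 vertices has 10 edges. This graph has 12 edges (2 extra). Not a tree.
Number of triangles = 0.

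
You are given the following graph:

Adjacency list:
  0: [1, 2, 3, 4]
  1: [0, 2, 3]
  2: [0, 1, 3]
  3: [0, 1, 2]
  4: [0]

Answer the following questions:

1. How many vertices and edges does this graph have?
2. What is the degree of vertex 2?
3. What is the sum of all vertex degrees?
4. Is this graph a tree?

Count: 5 vertices, 7 edges.
Vertex 2 has neighbors [0, 1, 3], degree = 3.
Handshaking lemma: 2 * 7 = 14.
A tree on 5 vertices has 4 edges. This graph has 7 edges (3 extra). Not a tree.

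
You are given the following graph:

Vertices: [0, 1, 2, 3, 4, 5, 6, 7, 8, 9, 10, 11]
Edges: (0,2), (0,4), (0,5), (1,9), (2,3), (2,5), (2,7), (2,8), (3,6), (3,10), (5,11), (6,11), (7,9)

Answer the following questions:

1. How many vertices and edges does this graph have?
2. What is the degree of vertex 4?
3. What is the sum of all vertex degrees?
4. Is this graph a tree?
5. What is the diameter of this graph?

Count: 12 vertices, 13 edges.
Vertex 4 has neighbors [0], degree = 1.
Handshaking lemma: 2 * 13 = 26.
A tree on 12 vertices has 11 edges. This graph has 13 edges (2 extra). Not a tree.
Diameter (longest shortest path) = 5.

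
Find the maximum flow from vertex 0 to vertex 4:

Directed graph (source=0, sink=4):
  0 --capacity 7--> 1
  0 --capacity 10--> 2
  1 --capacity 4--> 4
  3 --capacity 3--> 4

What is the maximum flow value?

Computing max flow:
  Flow on (0->1): 4/7
  Flow on (1->4): 4/4
Maximum flow = 4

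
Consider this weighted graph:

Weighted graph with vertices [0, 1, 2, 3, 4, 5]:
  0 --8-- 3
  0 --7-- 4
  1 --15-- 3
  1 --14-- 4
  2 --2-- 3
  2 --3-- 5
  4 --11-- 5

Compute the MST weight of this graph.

Applying Kruskal's algorithm (sort edges by weight, add if no cycle):
  Add (2,3) w=2
  Add (2,5) w=3
  Add (0,4) w=7
  Add (0,3) w=8
  Skip (4,5) w=11 (creates cycle)
  Add (1,4) w=14
  Skip (1,3) w=15 (creates cycle)
MST weight = 34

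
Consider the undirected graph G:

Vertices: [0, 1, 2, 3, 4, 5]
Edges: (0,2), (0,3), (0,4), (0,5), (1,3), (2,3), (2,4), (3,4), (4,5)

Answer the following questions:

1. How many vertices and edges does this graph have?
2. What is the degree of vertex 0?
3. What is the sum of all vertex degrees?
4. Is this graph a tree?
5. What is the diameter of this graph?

Count: 6 vertices, 9 edges.
Vertex 0 has neighbors [2, 3, 4, 5], degree = 4.
Handshaking lemma: 2 * 9 = 18.
A tree on 6 vertices has 5 edges. This graph has 9 edges (4 extra). Not a tree.
Diameter (longest shortest path) = 3.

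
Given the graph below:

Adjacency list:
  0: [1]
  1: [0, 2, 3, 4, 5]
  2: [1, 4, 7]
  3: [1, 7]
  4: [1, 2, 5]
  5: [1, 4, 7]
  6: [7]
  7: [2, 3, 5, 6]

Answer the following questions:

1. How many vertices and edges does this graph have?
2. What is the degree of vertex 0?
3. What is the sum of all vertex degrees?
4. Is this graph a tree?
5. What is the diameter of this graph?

Count: 8 vertices, 11 edges.
Vertex 0 has neighbors [1], degree = 1.
Handshaking lemma: 2 * 11 = 22.
A tree on 8 vertices has 7 edges. This graph has 11 edges (4 extra). Not a tree.
Diameter (longest shortest path) = 4.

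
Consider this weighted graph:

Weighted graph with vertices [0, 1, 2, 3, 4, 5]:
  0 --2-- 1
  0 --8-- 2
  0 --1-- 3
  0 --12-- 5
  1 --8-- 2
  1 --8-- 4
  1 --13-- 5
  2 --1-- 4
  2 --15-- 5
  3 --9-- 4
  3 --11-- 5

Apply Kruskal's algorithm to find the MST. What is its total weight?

Applying Kruskal's algorithm (sort edges by weight, add if no cycle):
  Add (0,3) w=1
  Add (2,4) w=1
  Add (0,1) w=2
  Add (0,2) w=8
  Skip (1,2) w=8 (creates cycle)
  Skip (1,4) w=8 (creates cycle)
  Skip (3,4) w=9 (creates cycle)
  Add (3,5) w=11
  Skip (0,5) w=12 (creates cycle)
  Skip (1,5) w=13 (creates cycle)
  Skip (2,5) w=15 (creates cycle)
MST weight = 23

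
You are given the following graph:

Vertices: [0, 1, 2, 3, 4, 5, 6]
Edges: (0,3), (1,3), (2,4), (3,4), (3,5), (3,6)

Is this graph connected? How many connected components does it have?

Checking connectivity: the graph has 1 connected component(s).
All vertices are reachable from each other. The graph IS connected.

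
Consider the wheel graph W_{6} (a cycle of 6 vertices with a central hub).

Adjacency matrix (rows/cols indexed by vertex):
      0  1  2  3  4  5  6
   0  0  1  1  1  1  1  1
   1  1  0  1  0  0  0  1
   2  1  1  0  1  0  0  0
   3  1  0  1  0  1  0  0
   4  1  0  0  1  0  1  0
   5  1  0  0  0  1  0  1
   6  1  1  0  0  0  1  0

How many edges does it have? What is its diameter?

Wheel graph W_{6}: 6 cycle edges + 6 spoke edges = 12 edges.
The hub is distance 1 from all cycle vertices. Max distance between cycle vertices through hub is 2.
Diameter = 2.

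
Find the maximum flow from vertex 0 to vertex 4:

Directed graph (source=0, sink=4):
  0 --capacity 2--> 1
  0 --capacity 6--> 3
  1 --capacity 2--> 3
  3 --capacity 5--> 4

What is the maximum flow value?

Computing max flow:
  Flow on (0->3): 5/6
  Flow on (3->4): 5/5
Maximum flow = 5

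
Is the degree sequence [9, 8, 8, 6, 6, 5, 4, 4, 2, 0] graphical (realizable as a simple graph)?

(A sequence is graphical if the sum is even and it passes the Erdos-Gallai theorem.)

Sum of degrees = 52. Sum is even but fails Erdos-Gallai. The sequence is NOT graphical.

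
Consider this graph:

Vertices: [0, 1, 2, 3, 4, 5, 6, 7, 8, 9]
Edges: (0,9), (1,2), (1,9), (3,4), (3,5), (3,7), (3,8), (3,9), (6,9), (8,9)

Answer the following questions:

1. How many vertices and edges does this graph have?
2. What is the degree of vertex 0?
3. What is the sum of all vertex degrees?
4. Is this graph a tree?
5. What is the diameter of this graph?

Count: 10 vertices, 10 edges.
Vertex 0 has neighbors [9], degree = 1.
Handshaking lemma: 2 * 10 = 20.
A tree on 10 vertices has 9 edges. This graph has 10 edges (1 extra). Not a tree.
Diameter (longest shortest path) = 4.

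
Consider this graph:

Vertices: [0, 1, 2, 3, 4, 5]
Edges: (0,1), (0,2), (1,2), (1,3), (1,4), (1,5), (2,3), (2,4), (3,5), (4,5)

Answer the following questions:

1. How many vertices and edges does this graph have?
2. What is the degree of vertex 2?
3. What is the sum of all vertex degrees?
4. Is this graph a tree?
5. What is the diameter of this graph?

Count: 6 vertices, 10 edges.
Vertex 2 has neighbors [0, 1, 3, 4], degree = 4.
Handshaking lemma: 2 * 10 = 20.
A tree on 6 vertices has 5 edges. This graph has 10 edges (5 extra). Not a tree.
Diameter (longest shortest path) = 2.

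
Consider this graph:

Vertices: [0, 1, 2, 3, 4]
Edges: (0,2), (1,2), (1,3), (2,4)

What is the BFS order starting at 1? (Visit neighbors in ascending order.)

BFS from vertex 1 (neighbors processed in ascending order):
Visit order: 1, 2, 3, 0, 4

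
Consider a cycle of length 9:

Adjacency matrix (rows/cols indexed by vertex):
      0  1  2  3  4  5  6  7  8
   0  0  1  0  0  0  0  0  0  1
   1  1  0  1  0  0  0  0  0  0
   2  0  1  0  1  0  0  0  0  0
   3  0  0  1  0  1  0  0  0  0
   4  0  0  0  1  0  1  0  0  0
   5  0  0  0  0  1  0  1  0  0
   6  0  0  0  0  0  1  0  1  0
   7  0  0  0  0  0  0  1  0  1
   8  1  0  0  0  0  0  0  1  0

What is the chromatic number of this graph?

This is an odd cycle (C_9). Odd cycles are not bipartite (any 2-coloring forces two adjacent vertices to match), and 3 colors suffice.
Chromatic number = 3.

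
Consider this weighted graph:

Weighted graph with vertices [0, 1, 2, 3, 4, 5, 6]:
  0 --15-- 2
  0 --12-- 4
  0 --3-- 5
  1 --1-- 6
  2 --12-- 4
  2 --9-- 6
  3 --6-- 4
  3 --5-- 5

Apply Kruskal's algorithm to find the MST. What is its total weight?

Applying Kruskal's algorithm (sort edges by weight, add if no cycle):
  Add (1,6) w=1
  Add (0,5) w=3
  Add (3,5) w=5
  Add (3,4) w=6
  Add (2,6) w=9
  Skip (0,4) w=12 (creates cycle)
  Add (2,4) w=12
  Skip (0,2) w=15 (creates cycle)
MST weight = 36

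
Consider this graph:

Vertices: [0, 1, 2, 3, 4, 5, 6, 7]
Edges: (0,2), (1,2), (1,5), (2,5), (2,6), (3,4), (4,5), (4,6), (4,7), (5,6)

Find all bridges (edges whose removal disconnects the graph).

A bridge is an edge whose removal increases the number of connected components.
Bridges found: (0,2), (3,4), (4,7)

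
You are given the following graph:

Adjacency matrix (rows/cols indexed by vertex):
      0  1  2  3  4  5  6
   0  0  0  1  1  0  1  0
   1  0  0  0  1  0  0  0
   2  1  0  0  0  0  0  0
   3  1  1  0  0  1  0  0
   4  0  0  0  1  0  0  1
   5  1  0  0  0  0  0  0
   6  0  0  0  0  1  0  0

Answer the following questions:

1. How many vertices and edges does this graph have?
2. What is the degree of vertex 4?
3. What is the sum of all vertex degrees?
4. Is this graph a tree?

Count: 7 vertices, 6 edges.
Vertex 4 has neighbors [3, 6], degree = 2.
Handshaking lemma: 2 * 6 = 12.
A graph is a tree iff it is connected and has exactly n-1 edges. This graph is connected (all 7 vertices in one component) and has 7-1 = 6 edges. It is a tree.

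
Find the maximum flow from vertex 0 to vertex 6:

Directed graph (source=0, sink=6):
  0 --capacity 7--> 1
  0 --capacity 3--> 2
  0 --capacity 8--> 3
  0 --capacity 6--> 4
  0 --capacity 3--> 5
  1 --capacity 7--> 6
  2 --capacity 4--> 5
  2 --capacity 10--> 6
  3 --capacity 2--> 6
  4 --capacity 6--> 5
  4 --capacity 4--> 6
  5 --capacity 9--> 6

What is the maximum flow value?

Computing max flow:
  Flow on (0->1): 7/7
  Flow on (0->2): 3/3
  Flow on (0->3): 2/8
  Flow on (0->4): 6/6
  Flow on (0->5): 3/3
  Flow on (1->6): 7/7
  Flow on (2->6): 3/10
  Flow on (3->6): 2/2
  Flow on (4->5): 2/6
  Flow on (4->6): 4/4
  Flow on (5->6): 5/9
Maximum flow = 21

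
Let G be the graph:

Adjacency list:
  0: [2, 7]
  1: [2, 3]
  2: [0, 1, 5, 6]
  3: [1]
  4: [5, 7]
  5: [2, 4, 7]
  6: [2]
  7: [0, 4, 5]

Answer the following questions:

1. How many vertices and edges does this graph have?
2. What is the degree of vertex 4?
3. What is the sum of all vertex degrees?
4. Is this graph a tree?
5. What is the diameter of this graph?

Count: 8 vertices, 9 edges.
Vertex 4 has neighbors [5, 7], degree = 2.
Handshaking lemma: 2 * 9 = 18.
A tree on 8 vertices has 7 edges. This graph has 9 edges (2 extra). Not a tree.
Diameter (longest shortest path) = 4.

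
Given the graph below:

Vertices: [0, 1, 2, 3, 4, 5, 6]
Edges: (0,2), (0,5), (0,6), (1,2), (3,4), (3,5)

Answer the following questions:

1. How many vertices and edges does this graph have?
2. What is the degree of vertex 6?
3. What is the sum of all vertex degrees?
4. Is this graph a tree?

Count: 7 vertices, 6 edges.
Vertex 6 has neighbors [0], degree = 1.
Handshaking lemma: 2 * 6 = 12.
A graph is a tree iff it is connected and has exactly n-1 edges. This graph is connected (all 7 vertices in one component) and has 7-1 = 6 edges. It is a tree.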